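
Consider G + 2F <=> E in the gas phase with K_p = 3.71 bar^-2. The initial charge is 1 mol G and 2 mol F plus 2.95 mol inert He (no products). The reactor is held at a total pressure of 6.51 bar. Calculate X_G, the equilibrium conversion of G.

Let X = conversion of G (basis 1 mol G); extent of reaction ξ = X.
Moles: n_G = 1 − X; n_F = 2 − 2X; n_E = X; n_I = 2.95 (inert).
n_T = Σnᵢ = 5.95 − 2X.
With p_i = (n_i/n_T)P, K_p = p_E / (p_G p_F^2).
Equating to 3.71 bar^-2 and solving on 0 < X < 1: X = 0.715.

X = 0.715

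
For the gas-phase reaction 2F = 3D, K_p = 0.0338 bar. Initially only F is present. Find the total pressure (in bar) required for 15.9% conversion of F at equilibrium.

P = 1.9 bar

Let X = conversion of F (basis 1 mol F); extent of reaction ξ = 0.5X.
At extent ξ: n_F = 1 − X; n_D = 1.5X.
Total moles n_T = 1 + 0.5X.
K_p = p_D^3 / (p_F^2) with p_i = (n_i/n_T)·P.
At X = 0.159: the mole-fraction product g(X) = Π y_i^ν_i = 0.01777. Since K_p = g(X)·P^{1}, P = (K_p/g)^(1/1) = (0.0338/0.01777)^(1/1) = 1.9 bar.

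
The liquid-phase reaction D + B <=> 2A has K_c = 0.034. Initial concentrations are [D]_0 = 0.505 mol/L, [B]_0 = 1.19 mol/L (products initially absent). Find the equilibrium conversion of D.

Let X = conversion of D; extent ξ = 0.505·X mol/L.
Concentrations: [D] = 0.505 − 0.505X; [B] = 1.19 − 0.505X; [A] = 1.01X.
K_c = [A]^2 / ([D] [B]).
Solving K_c = 0.034 for X ∈ (0,1): X = 0.128.

X = 0.128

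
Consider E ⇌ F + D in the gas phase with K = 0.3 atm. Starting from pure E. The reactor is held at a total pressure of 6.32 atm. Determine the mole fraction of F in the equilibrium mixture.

Let X = conversion of E (basis 1 mol E); extent of reaction ξ = X.
Species balance: n_E = 1 − X; n_F = X; n_D = X.
n_T = Σnᵢ = 1 + X.
With p_i = (n_i/n_T)P, K = p_F p_D / (p_E).
Setting this equal to 0.3 atm and taking the physical root (0 < X < 1) gives X = 0.213.
Then n_F = 0.213, n_T = 1.21, so y_F = 0.176.

y_F = 0.176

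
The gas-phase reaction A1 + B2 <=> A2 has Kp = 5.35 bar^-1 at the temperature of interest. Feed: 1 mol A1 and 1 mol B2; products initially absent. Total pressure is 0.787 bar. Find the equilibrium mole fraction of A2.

Let X = conversion of A1 (basis 1 mol A1); extent of reaction ξ = X.
Moles: n_A1 = 1 − X; n_B2 = 1 − X; n_A2 = X.
n_T = Σnᵢ = 2 − X.
y_i = n_i/n_T, p_i = y_i·P. Kp = p_A2 / (p_A1 p_B2).
Equating to 5.35 bar^-1 and solving on 0 < X < 1: X = 0.562.
Then n_A2 = 0.562, n_T = 1.44, so y_A2 = 0.391.

y_A2 = 0.391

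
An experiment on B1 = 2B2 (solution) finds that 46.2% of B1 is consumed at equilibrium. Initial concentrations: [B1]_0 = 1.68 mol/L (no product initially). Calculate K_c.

Let X = conversion of B1.
Concentrations: [B1] = 1.68 − 1.68X; [B2] = 3.36X.
At X = 0.462: [B1] = 0.904, [B2] = 1.55.
K_c = [B2]^2 / ([B1]) = 2.67 mol/L.

K_c = 2.67 mol/L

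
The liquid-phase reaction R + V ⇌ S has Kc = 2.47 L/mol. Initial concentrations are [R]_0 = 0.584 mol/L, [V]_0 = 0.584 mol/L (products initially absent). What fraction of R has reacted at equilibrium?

Let X = conversion of R; extent ξ = 0.584·X mol/L.
Concentrations: [R] = 0.584 − 0.584X; [V] = 0.584 − 0.584X; [S] = 0.584X.
Kc = [S] / ([R] [V]).
Solving Kc = 2.47 for X ∈ (0,1): X = 0.445.

X = 0.445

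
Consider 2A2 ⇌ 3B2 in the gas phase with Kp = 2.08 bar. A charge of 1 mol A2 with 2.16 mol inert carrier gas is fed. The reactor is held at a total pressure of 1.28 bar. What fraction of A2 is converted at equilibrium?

Let X = conversion of A2 (basis 1 mol A2); extent of reaction ξ = 0.5X.
Species balance: n_A2 = 1 − X; n_B2 = 1.5X; n_I = 2.16 (inert).
Summing: n_T = 3.16 + 0.5X.
Mole fractions y_i = n_i/n_T; Kp = p_B2^3 / (p_A2^2) with p_i = y_i·P.
This yields a degree-3 equation in X; solving on (0,1), X = 0.621.

X = 0.621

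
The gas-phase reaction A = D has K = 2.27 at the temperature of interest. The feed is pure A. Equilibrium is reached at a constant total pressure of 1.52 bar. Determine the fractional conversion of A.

Basis: 1 mol A initially; let X = conversion of A. Extent ξ = X.
At extent ξ: n_A = 1 − X; n_D = X.
n_T stays at 1 (no change in mole number).
y_i = n_i/n_T, p_i = y_i·P. K = p_D / (p_A).
This yields a degree-1 equation in X; solving on (0,1), X = 0.694.

X = 0.694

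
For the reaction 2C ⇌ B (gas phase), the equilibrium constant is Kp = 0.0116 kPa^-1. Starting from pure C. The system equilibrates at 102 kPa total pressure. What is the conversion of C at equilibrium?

Let X = conversion of C (basis 1 mol C); extent of reaction ξ = 0.5X.
Mole table: n_C = 1 − X; n_B = 0.5X.
n_T = Σnᵢ = 1 − 0.5X.
y_i = n_i/n_T, p_i = y_i·P. Kp = p_B / (p_C^2).
Setting this equal to 0.0116 kPa^-1 and taking the physical root (0 < X < 1) gives X = 0.582.

X = 0.582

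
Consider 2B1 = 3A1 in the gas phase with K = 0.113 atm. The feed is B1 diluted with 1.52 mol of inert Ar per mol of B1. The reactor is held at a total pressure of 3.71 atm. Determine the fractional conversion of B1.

X = 0.240

Basis: 1 mol B1 initially; let X = conversion of B1. Extent ξ = 0.5X.
Moles: n_B1 = 1 − X; n_A1 = 1.5X; n_I = 1.52 (inert).
n_T = Σnᵢ = 2.52 + 0.5X.
y_i = n_i/n_T, p_i = y_i·P. K = p_A1^3 / (p_B1^2).
This yields a degree-3 equation in X; solving on (0,1), X = 0.240.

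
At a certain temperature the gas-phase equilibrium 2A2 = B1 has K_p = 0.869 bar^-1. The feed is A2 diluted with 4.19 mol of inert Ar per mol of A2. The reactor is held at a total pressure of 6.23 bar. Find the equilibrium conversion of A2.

Take 1 mol A2 as basis and let X be its fractional conversion, so ξ = 0.5X.
At extent ξ: n_A2 = 1 − X; n_B1 = 0.5X; n_I = 4.19 (inert).
Total moles n_T = 5.19 − 0.5X.
y_i = n_i/n_T, p_i = y_i·P. K_p = p_B1 / (p_A2^2).
Setting this equal to 0.869 bar^-1 and taking the physical root (0 < X < 1) gives X = 0.515.

X = 0.515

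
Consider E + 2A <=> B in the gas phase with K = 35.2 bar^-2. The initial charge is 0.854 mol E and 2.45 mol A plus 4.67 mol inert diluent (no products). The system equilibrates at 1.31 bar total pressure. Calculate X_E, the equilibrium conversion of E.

X = 0.682

Take 0.854 mol E as basis and let X be its fractional conversion, so ξ = 0.854X.
Species balance: n_E = 0.854 − 0.854X; n_A = 2.45 − 1.71X; n_B = 0.854X; n_I = 4.67 (inert).
Summing: n_T = 7.97 − 1.71X.
y_i = n_i/n_T, p_i = y_i·P. K = p_B / (p_E p_A^2).
Equating to 35.2 bar^-2 and solving on 0 < X < 1: X = 0.682.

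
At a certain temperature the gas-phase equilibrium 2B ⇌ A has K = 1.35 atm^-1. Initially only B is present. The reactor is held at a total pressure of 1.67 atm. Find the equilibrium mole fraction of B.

Let X = conversion of B (basis 1 mol B); extent of reaction ξ = 0.5X.
At extent ξ: n_B = 1 − X; n_A = 0.5X.
Summing: n_T = 1 − 0.5X.
Mole fractions y_i = n_i/n_T; K = p_A / (p_B^2) with p_i = y_i·P.
This yields a degree-2 equation in X; solving on (0,1), X = 0.684.
Then n_B = 0.316, n_T = 0.658, so y_B = 0.480.

y_B = 0.480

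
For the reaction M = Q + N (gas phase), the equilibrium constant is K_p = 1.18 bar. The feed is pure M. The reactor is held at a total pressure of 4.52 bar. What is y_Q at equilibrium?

Take 1 mol M as basis and let X be its fractional conversion, so ξ = X.
Moles: n_M = 1 − X; n_Q = X; n_N = X.
Summing: n_T = 1 + X.
With p_i = (n_i/n_T)P, K_p = p_Q p_N / (p_M).
Setting this equal to 1.18 bar and taking the physical root (0 < X < 1) gives X = 0.455.
Then n_Q = 0.455, n_T = 1.45, so y_Q = 0.313.

y_Q = 0.313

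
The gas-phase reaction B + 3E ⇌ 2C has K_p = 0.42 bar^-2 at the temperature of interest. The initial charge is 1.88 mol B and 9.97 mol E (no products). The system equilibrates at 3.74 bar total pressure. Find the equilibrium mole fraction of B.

y_B = 0.057

Let X = conversion of B (basis 1.88 mol B); extent of reaction ξ = 1.88X.
At extent ξ: n_B = 1.88 − 1.88X; n_E = 9.97 − 5.64X; n_C = 3.76X.
Total moles n_T = 11.9 − 3.76X.
Mole fractions y_i = n_i/n_T; K_p = p_C^2 / (p_B p_E^3) with p_i = y_i·P.
Equating to 0.42 bar^-2 and solving on 0 < X < 1: X = 0.725.
Then n_B = 0.517, n_T = 9.12, so y_B = 0.057.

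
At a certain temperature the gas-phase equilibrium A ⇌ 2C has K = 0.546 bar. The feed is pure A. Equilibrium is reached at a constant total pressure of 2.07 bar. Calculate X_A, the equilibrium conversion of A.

X = 0.249

Let X = conversion of A (basis 1 mol A); extent of reaction ξ = X.
At extent ξ: n_A = 1 − X; n_C = 2X.
n_T = Σnᵢ = 1 + X.
Mole fractions y_i = n_i/n_T; K = p_C^2 / (p_A) with p_i = y_i·P.
Equating to 0.546 bar and solving on 0 < X < 1: X = 0.249.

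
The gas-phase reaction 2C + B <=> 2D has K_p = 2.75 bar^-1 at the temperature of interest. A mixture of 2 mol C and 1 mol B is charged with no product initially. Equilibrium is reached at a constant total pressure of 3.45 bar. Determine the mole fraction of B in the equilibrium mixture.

Let X = conversion of C (basis 2 mol C); extent of reaction ξ = X.
At extent ξ: n_C = 2 − 2X; n_B = 1 − X; n_D = 2X.
Total moles n_T = 3 − X.
With p_i = (n_i/n_T)P, K_p = p_D^2 / (p_C^2 p_B).
Setting this equal to 2.75 bar^-1 and taking the physical root (0 < X < 1) gives X = 0.565.
Then n_B = 0.435, n_T = 2.43, so y_B = 0.178.

y_B = 0.178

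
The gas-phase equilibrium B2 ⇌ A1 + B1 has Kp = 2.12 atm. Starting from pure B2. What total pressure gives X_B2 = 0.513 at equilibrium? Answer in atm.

Basis: 1 mol B2 initially; let X = conversion of B2. Extent ξ = X.
Species balance: n_B2 = 1 − X; n_A1 = X; n_B1 = X.
n_T = Σnᵢ = 1 + X.
Kp = p_A1 p_B1 / (p_B2) with p_i = (n_i/n_T)·P.
At X = 0.513: the mole-fraction product g(X) = Π y_i^ν_i = 0.3572. Since Kp = g(X)·P^{1}, P = (Kp/g)^(1/1) = (2.12/0.3572)^(1/1) = 5.94 atm.

P = 5.94 atm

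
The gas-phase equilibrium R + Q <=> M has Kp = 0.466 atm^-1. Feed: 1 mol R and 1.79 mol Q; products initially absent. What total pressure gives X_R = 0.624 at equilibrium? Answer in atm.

Take 1 mol R as basis and let X be its fractional conversion, so ξ = X.
At extent ξ: n_R = 1 − X; n_Q = 1.79 − X; n_M = X.
Total moles n_T = 2.79 − X.
Kp = p_M / (p_R p_Q) with p_i = (n_i/n_T)·P.
At X = 0.624: the mole-fraction product g(X) = Π y_i^ν_i = 3.083. Since Kp = g(X)·P^{-1}, P = (g/Kp)^(1/1) = (3.083/0.466)^(1/1) = 6.62 atm.

P = 6.62 atm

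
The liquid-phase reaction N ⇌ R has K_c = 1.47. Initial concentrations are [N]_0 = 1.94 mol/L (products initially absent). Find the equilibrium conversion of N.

X = 0.595

Let X = conversion of N; extent ξ = 1.94·X mol/L.
Concentrations: [N] = 1.94 − 1.94X; [R] = 1.94X.
K_c = [R] / ([N]).
This equals 1.47 at X = 0.595 (the root in 0 < X < 1).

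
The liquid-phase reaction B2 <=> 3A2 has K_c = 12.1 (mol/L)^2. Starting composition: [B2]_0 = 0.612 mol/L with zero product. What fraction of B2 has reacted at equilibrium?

X = 0.706

Let X = conversion of B2; extent ξ = 0.612·X mol/L.
Concentrations: [B2] = 0.612 − 0.612X; [A2] = 1.84X.
K_c = [A2]^3 / ([B2]).
Equating to 12.1 (mol/L)^2: the physical root is X = 0.706.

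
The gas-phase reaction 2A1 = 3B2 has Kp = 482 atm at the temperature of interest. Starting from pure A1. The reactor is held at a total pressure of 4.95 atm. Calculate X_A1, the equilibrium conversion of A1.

X = 0.873

Basis: 1 mol A1 initially; let X = conversion of A1. Extent ξ = 0.5X.
At extent ξ: n_A1 = 1 − X; n_B2 = 1.5X.
n_T = Σnᵢ = 1 + 0.5X.
y_i = n_i/n_T, p_i = y_i·P. Kp = p_B2^3 / (p_A1^2).
This yields a degree-3 equation in X; solving on (0,1), X = 0.873.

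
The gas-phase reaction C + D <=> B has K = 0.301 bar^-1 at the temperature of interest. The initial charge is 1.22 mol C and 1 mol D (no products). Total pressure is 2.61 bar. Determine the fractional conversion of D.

X = 0.276

Basis: 1 mol D initially; let X = conversion of D. Extent ξ = X.
Moles: n_C = 1.22 − X; n_D = 1 − X; n_B = X.
Summing: n_T = 2.22 − X.
Mole fractions y_i = n_i/n_T; K = p_B / (p_C p_D) with p_i = y_i·P.
This yields a degree-2 equation in X; solving on (0,1), X = 0.276.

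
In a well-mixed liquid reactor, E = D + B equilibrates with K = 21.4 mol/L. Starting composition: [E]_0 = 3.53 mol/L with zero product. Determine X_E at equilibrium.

Let X = conversion of E; extent ξ = 3.53·X mol/L.
Concentrations: [E] = 3.53 − 3.53X; [D] = 3.53X; [B] = 3.53X.
K = [D] [B] / ([E]).
Setting equal to 21.4 and solving for X on (0,1) gives X = 0.874.

X = 0.874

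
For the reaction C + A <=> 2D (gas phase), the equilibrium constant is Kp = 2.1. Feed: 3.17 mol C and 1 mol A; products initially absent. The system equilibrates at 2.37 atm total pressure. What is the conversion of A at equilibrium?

Take 1 mol A as basis and let X be its fractional conversion, so ξ = X.
At extent ξ: n_C = 3.17 − X; n_A = 1 − X; n_D = 2X.
Total moles n_T = 4.17 (Δν = 0, constant).
y_i = n_i/n_T, p_i = y_i·P. Kp = p_D^2 / (p_C p_A).
Equating to 2.1 and solving on 0 < X < 1: X = 0.664.

X = 0.664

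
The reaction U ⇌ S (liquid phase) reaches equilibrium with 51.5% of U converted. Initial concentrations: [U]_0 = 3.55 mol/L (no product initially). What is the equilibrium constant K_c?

Let X = conversion of U.
Concentrations: [U] = 3.55 − 3.55X; [S] = 3.55X.
At X = 0.515: [U] = 1.72, [S] = 1.83.
K_c = [S] / ([U]) = 1.06.

K_c = 1.06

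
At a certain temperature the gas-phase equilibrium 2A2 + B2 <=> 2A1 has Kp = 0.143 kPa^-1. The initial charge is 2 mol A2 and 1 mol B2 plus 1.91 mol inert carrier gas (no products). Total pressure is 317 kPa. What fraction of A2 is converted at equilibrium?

Basis: 2 mol A2 initially; let X = conversion of A2. Extent ξ = X.
At extent ξ: n_A2 = 2 − 2X; n_B2 = 1 − X; n_A1 = 2X; n_I = 1.91 (inert).
n_T = Σnᵢ = 4.91 − X.
Mole fractions y_i = n_i/n_T; Kp = p_A1^2 / (p_A2^2 p_B2) with p_i = y_i·P.
Substituting and setting equal to 0.143 kPa^-1 gives a polynomial in X; the root in (0,1) is X = 0.657.

X = 0.657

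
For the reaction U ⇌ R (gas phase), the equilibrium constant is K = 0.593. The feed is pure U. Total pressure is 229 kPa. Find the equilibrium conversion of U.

Let X = conversion of U (basis 1 mol U); extent of reaction ξ = X.
Moles: n_U = 1 − X; n_R = X.
n_T stays at 1 (no change in mole number).
With p_i = (n_i/n_T)P, K = p_R / (p_U).
Setting this equal to 0.593 and taking the physical root (0 < X < 1) gives X = 0.372.

X = 0.372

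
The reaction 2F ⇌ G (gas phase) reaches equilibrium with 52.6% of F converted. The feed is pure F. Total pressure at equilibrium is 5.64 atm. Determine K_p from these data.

Basis: 1 mol F initially; let X = conversion of F. Extent ξ = 0.5X.
Moles: n_F = 1 − X; n_G = 0.5X.
Total moles n_T = 1 − 0.5X.
At X = 0.526: n_F = 0.474, n_G = 0.263, n_T = 0.737.
p_i = (n_i/n_T)·P. K_p = p_G / (p_F^2) = 0.153 atm^-1.

K_p = 0.153 atm^-1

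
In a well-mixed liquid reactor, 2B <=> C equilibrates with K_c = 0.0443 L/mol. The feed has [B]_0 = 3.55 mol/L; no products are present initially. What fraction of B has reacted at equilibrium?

Let X = conversion of B; extent ξ = 3.55X/2 mol/L.
Concentrations: [B] = 3.55 − 3.55X; [C] = 1.77X.
K_c = [C] / ([B]^2).
This equals 0.0443 at X = 0.201 (the root in 0 < X < 1).

X = 0.201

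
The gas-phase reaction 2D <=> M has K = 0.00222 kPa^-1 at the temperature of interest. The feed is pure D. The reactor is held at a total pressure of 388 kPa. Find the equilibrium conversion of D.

X = 0.526

Let X = conversion of D (basis 1 mol D); extent of reaction ξ = 0.5X.
At extent ξ: n_D = 1 − X; n_M = 0.5X.
Summing: n_T = 1 − 0.5X.
With p_i = (n_i/n_T)P, K = p_M / (p_D^2).
This yields a degree-2 equation in X; solving on (0,1), X = 0.526.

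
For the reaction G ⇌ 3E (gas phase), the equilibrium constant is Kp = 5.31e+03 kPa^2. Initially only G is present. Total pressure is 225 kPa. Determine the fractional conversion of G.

X = 0.181

Let X = conversion of G (basis 1 mol G); extent of reaction ξ = X.
Mole table: n_G = 1 − X; n_E = 3X.
n_T = Σnᵢ = 1 + 2X.
y_i = n_i/n_T, p_i = y_i·P. Kp = p_E^3 / (p_G).
Equating to 5.31e+03 kPa^2 and solving on 0 < X < 1: X = 0.181.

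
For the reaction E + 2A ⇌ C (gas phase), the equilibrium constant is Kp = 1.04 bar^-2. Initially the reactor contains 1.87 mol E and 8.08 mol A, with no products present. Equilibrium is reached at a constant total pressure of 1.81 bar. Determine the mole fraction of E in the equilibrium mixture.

Take 1.87 mol E as basis and let X be its fractional conversion, so ξ = 1.87X.
Moles: n_E = 1.87 − 1.87X; n_A = 8.08 − 3.74X; n_C = 1.87X.
Total moles n_T = 9.95 − 3.74X.
Mole fractions y_i = n_i/n_T; Kp = p_C / (p_E p_A^2) with p_i = y_i·P.
Substituting and setting equal to 1.04 bar^-2 gives a polynomial in X; the root in (0,1) is X = 0.657.
Then n_E = 0.641, n_T = 7.49, so y_E = 0.086.

y_E = 0.086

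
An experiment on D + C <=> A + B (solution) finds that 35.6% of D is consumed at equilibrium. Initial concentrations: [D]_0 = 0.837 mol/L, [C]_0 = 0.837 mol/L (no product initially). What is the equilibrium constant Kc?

Kc = 0.306

Let X = conversion of D.
Concentrations: [D] = 0.837 − 0.837X; [C] = 0.837 − 0.837X; [A] = 0.837X; [B] = 0.837X.
At X = 0.356: [D] = 0.539, [C] = 0.539, [A] = 0.298, [B] = 0.298.
Kc = [A] [B] / ([D] [C]) = 0.306.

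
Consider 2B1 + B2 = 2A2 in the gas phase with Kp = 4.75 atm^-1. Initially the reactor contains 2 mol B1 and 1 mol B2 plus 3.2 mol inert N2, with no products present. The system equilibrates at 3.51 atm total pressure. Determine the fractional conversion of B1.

Basis: 2 mol B1 initially; let X = conversion of B1. Extent ξ = X.
Mole table: n_B1 = 2 − 2X; n_B2 = 1 − X; n_A2 = 2X; n_I = 3.2 (inert).
Total moles n_T = 6.2 − X.
With p_i = (n_i/n_T)P, Kp = p_A2^2 / (p_B1^2 p_B2).
This yields a degree-3 equation in X; solving on (0,1), X = 0.538.

X = 0.538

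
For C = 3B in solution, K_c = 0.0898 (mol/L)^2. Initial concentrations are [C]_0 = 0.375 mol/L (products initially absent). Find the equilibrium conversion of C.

X = 0.260

Let X = conversion of C; extent ξ = 0.375·X mol/L.
Concentrations: [C] = 0.375 − 0.375X; [B] = 1.12X.
K_c = [B]^3 / ([C]).
Setting equal to 0.0898 and solving for X on (0,1) gives X = 0.260.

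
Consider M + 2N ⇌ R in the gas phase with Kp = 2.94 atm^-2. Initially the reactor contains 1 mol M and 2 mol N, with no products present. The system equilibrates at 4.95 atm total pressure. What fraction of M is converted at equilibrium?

X = 0.827

Take 1 mol M as basis and let X be its fractional conversion, so ξ = X.
Moles: n_M = 1 − X; n_N = 2 − 2X; n_R = X.
n_T = Σnᵢ = 3 − 2X.
y_i = n_i/n_T, p_i = y_i·P. Kp = p_R / (p_M p_N^2).
Equating to 2.94 atm^-2 and solving on 0 < X < 1: X = 0.827.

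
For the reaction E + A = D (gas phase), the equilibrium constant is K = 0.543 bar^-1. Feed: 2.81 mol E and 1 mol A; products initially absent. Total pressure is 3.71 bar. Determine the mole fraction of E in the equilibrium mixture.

y_E = 0.690

Let X = conversion of A (basis 1 mol A); extent of reaction ξ = X.
Moles: n_E = 2.81 − X; n_A = 1 − X; n_D = X.
n_T = Σnᵢ = 3.81 − X.
Mole fractions y_i = n_i/n_T; K = p_D / (p_E p_A) with p_i = y_i·P.
Setting this equal to 0.543 bar^-1 and taking the physical root (0 < X < 1) gives X = 0.582.
Then n_E = 2.23, n_T = 3.23, so y_E = 0.690.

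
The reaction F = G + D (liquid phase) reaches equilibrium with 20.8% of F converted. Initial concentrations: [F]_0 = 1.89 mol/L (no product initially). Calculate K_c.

Let X = conversion of F.
Concentrations: [F] = 1.89 − 1.89X; [G] = 1.89X; [D] = 1.89X.
At X = 0.208: [F] = 1.5, [G] = 0.393, [D] = 0.393.
K_c = [G] [D] / ([F]) = 0.103 mol/L.

K_c = 0.103 mol/L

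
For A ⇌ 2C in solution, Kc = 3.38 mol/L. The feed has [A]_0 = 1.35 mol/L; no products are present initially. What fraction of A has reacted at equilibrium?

X = 0.538

Let X = conversion of A; extent ξ = 1.35·X mol/L.
Concentrations: [A] = 1.35 − 1.35X; [C] = 2.7X.
Kc = [C]^2 / ([A]).
This equals 3.38 at X = 0.538 (the root in 0 < X < 1).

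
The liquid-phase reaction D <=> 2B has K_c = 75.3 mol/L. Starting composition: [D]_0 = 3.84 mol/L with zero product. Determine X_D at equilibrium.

X = 0.852

Let X = conversion of D; extent ξ = 3.84·X mol/L.
Concentrations: [D] = 3.84 − 3.84X; [B] = 7.68X.
K_c = [B]^2 / ([D]).
This equals 75.3 at X = 0.852 (the root in 0 < X < 1).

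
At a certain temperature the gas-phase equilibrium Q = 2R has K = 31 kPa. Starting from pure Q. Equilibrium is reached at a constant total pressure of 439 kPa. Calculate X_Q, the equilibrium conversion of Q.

Basis: 1 mol Q initially; let X = conversion of Q. Extent ξ = X.
Mole table: n_Q = 1 − X; n_R = 2X.
n_T = Σnᵢ = 1 + X.
With p_i = (n_i/n_T)P, K = p_R^2 / (p_Q).
This yields a degree-2 equation in X; solving on (0,1), X = 0.132.

X = 0.132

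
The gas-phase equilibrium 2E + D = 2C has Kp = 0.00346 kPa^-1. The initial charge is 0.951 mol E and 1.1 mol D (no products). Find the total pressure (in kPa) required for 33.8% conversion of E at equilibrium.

P = 152 kPa

Basis: 0.951 mol E initially; let X = conversion of E. Extent ξ = 0.475X.
Mole table: n_E = 0.951 − 0.951X; n_D = 1.1 − 0.475X; n_C = 0.951X.
Summing: n_T = 2.05 − 0.475X.
Kp = p_C^2 / (p_E^2 p_D) with p_i = (n_i/n_T)·P.
At X = 0.338: the mole-fraction product g(X) = Π y_i^ν_i = 0.5246. Since Kp = g(X)·P^{-1}, P = (g/Kp)^(1/1) = (0.5246/0.00346)^(1/1) = 152 kPa.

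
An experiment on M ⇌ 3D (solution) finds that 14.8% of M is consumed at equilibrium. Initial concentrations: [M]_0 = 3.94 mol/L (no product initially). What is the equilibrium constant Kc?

Let X = conversion of M.
Concentrations: [M] = 3.94 − 3.94X; [D] = 11.8X.
At X = 0.148: [M] = 3.36, [D] = 1.75.
Kc = [D]^3 / ([M]) = 1.59 (mol/L)^2.

Kc = 1.59 (mol/L)^2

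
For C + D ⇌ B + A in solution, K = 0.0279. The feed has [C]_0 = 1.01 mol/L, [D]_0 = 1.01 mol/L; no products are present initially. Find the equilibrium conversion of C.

X = 0.143

Let X = conversion of C; extent ξ = 1.01·X mol/L.
Concentrations: [C] = 1.01 − 1.01X; [D] = 1.01 − 1.01X; [B] = 1.01X; [A] = 1.01X.
K = [B] [A] / ([C] [D]).
Setting equal to 0.0279 and solving for X on (0,1) gives X = 0.143.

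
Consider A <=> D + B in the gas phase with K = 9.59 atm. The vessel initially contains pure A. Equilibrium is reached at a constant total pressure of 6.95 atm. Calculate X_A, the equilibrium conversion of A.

Let X = conversion of A (basis 1 mol A); extent of reaction ξ = X.
Moles: n_A = 1 − X; n_D = X; n_B = X.
Summing: n_T = 1 + X.
With p_i = (n_i/n_T)P, K = p_D p_B / (p_A).
Equating to 9.59 atm and solving on 0 < X < 1: X = 0.761.

X = 0.761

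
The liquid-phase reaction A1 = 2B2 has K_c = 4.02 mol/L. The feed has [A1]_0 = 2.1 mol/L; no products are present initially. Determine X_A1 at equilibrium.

Let X = conversion of A1; extent ξ = 2.1·X mol/L.
Concentrations: [A1] = 2.1 − 2.1X; [B2] = 4.2X.
K_c = [B2]^2 / ([A1]).
Solving K_c = 4.02 for X ∈ (0,1): X = 0.493.

X = 0.493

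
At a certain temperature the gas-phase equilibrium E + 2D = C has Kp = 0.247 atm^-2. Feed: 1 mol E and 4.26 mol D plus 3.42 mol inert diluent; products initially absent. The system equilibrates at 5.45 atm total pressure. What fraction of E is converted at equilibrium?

Basis: 1 mol E initially; let X = conversion of E. Extent ξ = X.
Moles: n_E = 1 − X; n_D = 4.26 − 2X; n_C = X; n_I = 3.42 (inert).
n_T = Σnᵢ = 8.68 − 2X.
With p_i = (n_i/n_T)P, Kp = p_C / (p_E p_D^2).
Substituting and setting equal to 0.247 atm^-2 gives a polynomial in X; the root in (0,1) is X = 0.559.

X = 0.559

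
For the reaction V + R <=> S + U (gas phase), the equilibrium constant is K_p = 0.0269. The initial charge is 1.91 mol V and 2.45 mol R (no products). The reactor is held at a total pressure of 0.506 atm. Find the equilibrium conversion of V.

Take 1.91 mol V as basis and let X be its fractional conversion, so ξ = 1.91X.
At extent ξ: n_V = 1.91 − 1.91X; n_R = 2.45 − 1.91X; n_S = 1.91X; n_U = 1.91X.
n_T stays at 4.36 (no change in mole number).
y_i = n_i/n_T, p_i = y_i·P. K_p = p_S p_U / (p_V p_R).
This yields a degree-2 equation in X; solving on (0,1), X = 0.159.

X = 0.159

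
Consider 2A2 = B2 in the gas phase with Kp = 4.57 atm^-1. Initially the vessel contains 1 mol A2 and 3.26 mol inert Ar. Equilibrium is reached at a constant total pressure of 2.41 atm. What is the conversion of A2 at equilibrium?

X = 0.657

Take 1 mol A2 as basis and let X be its fractional conversion, so ξ = 0.5X.
Species balance: n_A2 = 1 − X; n_B2 = 0.5X; n_I = 3.26 (inert).
n_T = Σnᵢ = 4.26 − 0.5X.
y_i = n_i/n_T, p_i = y_i·P. Kp = p_B2 / (p_A2^2).
Equating to 4.57 atm^-1 and solving on 0 < X < 1: X = 0.657.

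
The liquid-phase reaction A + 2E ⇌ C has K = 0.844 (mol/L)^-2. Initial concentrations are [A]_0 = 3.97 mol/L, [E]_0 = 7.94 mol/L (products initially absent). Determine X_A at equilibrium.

X = 0.758

Let X = conversion of A; extent ξ = 3.97·X mol/L.
Concentrations: [A] = 3.97 − 3.97X; [E] = 7.94 − 7.94X; [C] = 3.97X.
K = [C] / ([A] [E]^2).
Solving K = 0.844 for X ∈ (0,1): X = 0.758.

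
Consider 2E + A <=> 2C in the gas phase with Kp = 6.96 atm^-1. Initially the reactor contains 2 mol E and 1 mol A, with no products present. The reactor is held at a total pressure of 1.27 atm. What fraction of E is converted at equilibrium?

X = 0.558

Basis: 2 mol E initially; let X = conversion of E. Extent ξ = X.
At extent ξ: n_E = 2 − 2X; n_A = 1 − X; n_C = 2X.
Total moles n_T = 3 − X.
Mole fractions y_i = n_i/n_T; Kp = p_C^2 / (p_E^2 p_A) with p_i = y_i·P.
Setting this equal to 6.96 atm^-1 and taking the physical root (0 < X < 1) gives X = 0.558.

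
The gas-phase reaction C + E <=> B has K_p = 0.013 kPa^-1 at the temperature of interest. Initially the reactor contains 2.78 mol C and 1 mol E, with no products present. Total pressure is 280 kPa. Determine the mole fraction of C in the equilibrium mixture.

Let X = conversion of E (basis 1 mol E); extent of reaction ξ = X.
Mole table: n_C = 2.78 − X; n_E = 1 − X; n_B = X.
Summing: n_T = 3.78 − X.
With p_i = (n_i/n_T)P, K_p = p_B / (p_C p_E).
Setting this equal to 0.013 kPa^-1 and taking the physical root (0 < X < 1) gives X = 0.710.
Then n_C = 2.07, n_T = 3.07, so y_C = 0.674.

y_C = 0.674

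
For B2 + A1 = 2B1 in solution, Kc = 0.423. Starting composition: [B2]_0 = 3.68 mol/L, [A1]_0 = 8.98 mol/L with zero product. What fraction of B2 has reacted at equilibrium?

Let X = conversion of B2; extent ξ = 3.68·X mol/L.
Concentrations: [B2] = 3.68 − 3.68X; [A1] = 8.98 − 3.68X; [B1] = 7.36X.
Kc = [B1]^2 / ([B2] [A1]).
Equating to 0.423: the physical root is X = 0.371.

X = 0.371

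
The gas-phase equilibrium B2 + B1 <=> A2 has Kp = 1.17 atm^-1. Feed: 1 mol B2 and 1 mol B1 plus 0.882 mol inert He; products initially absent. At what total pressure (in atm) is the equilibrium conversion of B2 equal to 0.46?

Take 1 mol B2 as basis and let X be its fractional conversion, so ξ = X.
Moles: n_B2 = 1 − X; n_B1 = 1 − X; n_A2 = X; n_I = 0.882 (inert).
Total moles n_T = 2.88 − X.
Kp = p_A2 / (p_B2 p_B1) with p_i = (n_i/n_T)·P.
At X = 0.46: the mole-fraction product g(X) = Π y_i^ν_i = 3.821. Since Kp = g(X)·P^{-1}, P = (g/Kp)^(1/1) = (3.821/1.17)^(1/1) = 3.27 atm.

P = 3.27 atm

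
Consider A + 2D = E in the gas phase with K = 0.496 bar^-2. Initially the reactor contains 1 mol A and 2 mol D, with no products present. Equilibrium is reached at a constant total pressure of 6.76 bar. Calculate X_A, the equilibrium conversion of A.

Take 1 mol A as basis and let X be its fractional conversion, so ξ = X.
At extent ξ: n_A = 1 − X; n_D = 2 − 2X; n_E = X.
Total moles n_T = 3 − 2X.
y_i = n_i/n_T, p_i = y_i·P. K = p_E / (p_A p_D^2).
Substituting and setting equal to 0.496 bar^-2 gives a polynomial in X; the root in (0,1) is X = 0.733.

X = 0.733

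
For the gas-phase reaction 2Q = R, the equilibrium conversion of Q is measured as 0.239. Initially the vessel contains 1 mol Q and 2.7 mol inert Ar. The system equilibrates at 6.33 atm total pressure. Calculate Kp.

Kp = 0.117 atm^-1

Basis: 1 mol Q initially; let X = conversion of Q. Extent ξ = 0.5X.
At extent ξ: n_Q = 1 − X; n_R = 0.5X; n_I = 2.7 (inert).
Summing: n_T = 3.7 − 0.5X.
At X = 0.239: n_Q = 0.761, n_R = 0.119, n_T = 3.58.
p_i = (n_i/n_T)·P. Kp = p_R / (p_Q^2) = 0.117 atm^-1.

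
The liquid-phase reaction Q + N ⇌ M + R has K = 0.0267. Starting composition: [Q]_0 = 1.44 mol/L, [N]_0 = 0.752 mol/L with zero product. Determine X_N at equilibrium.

Let X = conversion of N; extent ξ = 0.752·X mol/L.
Concentrations: [Q] = 1.44 − 0.752X; [N] = 0.752 − 0.752X; [M] = 0.752X; [R] = 0.752X.
K = [M] [R] / ([Q] [N]).
Equating to 0.0267: the physical root is X = 0.193.

X = 0.193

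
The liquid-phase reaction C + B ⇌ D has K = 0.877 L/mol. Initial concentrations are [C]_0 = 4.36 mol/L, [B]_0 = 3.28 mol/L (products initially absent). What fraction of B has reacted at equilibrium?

Let X = conversion of B; extent ξ = 3.28·X mol/L.
Concentrations: [C] = 4.36 − 3.28X; [B] = 3.28 − 3.28X; [D] = 3.28X.
K = [D] / ([C] [B]).
Solving K = 0.877 for X ∈ (0,1): X = 0.659.

X = 0.659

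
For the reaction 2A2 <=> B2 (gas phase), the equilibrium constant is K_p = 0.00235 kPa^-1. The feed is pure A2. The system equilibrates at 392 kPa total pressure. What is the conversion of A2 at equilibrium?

X = 0.538

Basis: 1 mol A2 initially; let X = conversion of A2. Extent ξ = 0.5X.
Moles: n_A2 = 1 − X; n_B2 = 0.5X.
Summing: n_T = 1 − 0.5X.
y_i = n_i/n_T, p_i = y_i·P. K_p = p_B2 / (p_A2^2).
Setting this equal to 0.00235 kPa^-1 and taking the physical root (0 < X < 1) gives X = 0.538.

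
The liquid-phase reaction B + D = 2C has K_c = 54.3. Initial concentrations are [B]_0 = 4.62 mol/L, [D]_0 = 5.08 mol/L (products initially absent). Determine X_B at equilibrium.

X = 0.821

Let X = conversion of B; extent ξ = 4.62·X mol/L.
Concentrations: [B] = 4.62 − 4.62X; [D] = 5.08 − 4.62X; [C] = 9.24X.
K_c = [C]^2 / ([B] [D]).
Equating to 54.3: the physical root is X = 0.821.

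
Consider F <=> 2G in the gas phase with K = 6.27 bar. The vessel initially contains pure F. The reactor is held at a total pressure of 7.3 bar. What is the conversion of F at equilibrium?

X = 0.420

Basis: 1 mol F initially; let X = conversion of F. Extent ξ = X.
At extent ξ: n_F = 1 − X; n_G = 2X.
Total moles n_T = 1 + X.
With p_i = (n_i/n_T)P, K = p_G^2 / (p_F).
Setting this equal to 6.27 bar and taking the physical root (0 < X < 1) gives X = 0.420.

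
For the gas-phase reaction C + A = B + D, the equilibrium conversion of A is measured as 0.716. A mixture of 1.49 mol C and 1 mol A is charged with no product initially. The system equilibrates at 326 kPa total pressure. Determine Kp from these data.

Take 1 mol A as basis and let X be its fractional conversion, so ξ = X.
At extent ξ: n_C = 1.49 − X; n_A = 1 − X; n_B = X; n_D = X.
n_T stays at 2.49 (no change in mole number).
At X = 0.716: n_C = 0.774, n_A = 0.284, n_B = 0.716, n_D = 0.716, n_T = 2.49.
p_i = (n_i/n_T)·P. Kp = p_B p_D / (p_C p_A) = 2.33.

Kp = 2.33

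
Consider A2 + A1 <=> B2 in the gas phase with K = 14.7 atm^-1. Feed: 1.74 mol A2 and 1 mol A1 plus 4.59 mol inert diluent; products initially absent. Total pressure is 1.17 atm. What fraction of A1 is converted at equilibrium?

Take 1 mol A1 as basis and let X be its fractional conversion, so ξ = X.
Mole table: n_A2 = 1.74 − X; n_A1 = 1 − X; n_B2 = X; n_I = 4.59 (inert).
Total moles n_T = 7.33 − X.
With p_i = (n_i/n_T)P, K = p_B2 / (p_A2 p_A1).
This yields a degree-2 equation in X; solving on (0,1), X = 0.725.

X = 0.725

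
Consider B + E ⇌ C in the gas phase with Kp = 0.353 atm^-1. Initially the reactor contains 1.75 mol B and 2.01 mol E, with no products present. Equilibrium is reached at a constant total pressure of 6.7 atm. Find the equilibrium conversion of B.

Basis: 1.75 mol B initially; let X = conversion of B. Extent ξ = 1.75X.
At extent ξ: n_B = 1.75 − 1.75X; n_E = 2.01 − 1.75X; n_C = 1.75X.
Summing: n_T = 3.76 − 1.75X.
y_i = n_i/n_T, p_i = y_i·P. Kp = p_C / (p_B p_E).
Setting this equal to 0.353 atm^-1 and taking the physical root (0 < X < 1) gives X = 0.485.

X = 0.485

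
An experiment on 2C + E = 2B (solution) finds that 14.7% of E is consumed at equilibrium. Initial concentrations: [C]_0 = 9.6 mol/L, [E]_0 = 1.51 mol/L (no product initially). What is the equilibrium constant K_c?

Let X = conversion of E.
Concentrations: [C] = 9.6 − 3.02X; [E] = 1.51 − 1.51X; [B] = 3.02X.
At X = 0.147: [C] = 9.16, [E] = 1.29, [B] = 0.444.
K_c = [B]^2 / ([C]^2 [E]) = 0.00183 L/mol.

K_c = 0.00183 L/mol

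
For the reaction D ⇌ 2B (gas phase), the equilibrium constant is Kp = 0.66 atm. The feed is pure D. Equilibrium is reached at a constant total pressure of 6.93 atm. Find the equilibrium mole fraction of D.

Basis: 1 mol D initially; let X = conversion of D. Extent ξ = X.
Species balance: n_D = 1 − X; n_B = 2X.
n_T = Σnᵢ = 1 + X.
y_i = n_i/n_T, p_i = y_i·P. Kp = p_B^2 / (p_D).
This yields a degree-2 equation in X; solving on (0,1), X = 0.152.
Then n_D = 0.848, n_T = 1.15, so y_D = 0.735.

y_D = 0.735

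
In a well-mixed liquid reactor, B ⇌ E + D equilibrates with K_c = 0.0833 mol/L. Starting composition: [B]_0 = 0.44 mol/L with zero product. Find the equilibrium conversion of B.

Let X = conversion of B; extent ξ = 0.44·X mol/L.
Concentrations: [B] = 0.44 − 0.44X; [E] = 0.44X; [D] = 0.44X.
K_c = [E] [D] / ([B]).
Setting equal to 0.0833 and solving for X on (0,1) gives X = 0.351.

X = 0.351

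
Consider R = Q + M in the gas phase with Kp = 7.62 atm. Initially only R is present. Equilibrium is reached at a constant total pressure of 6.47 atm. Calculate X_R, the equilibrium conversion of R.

Basis: 1 mol R initially; let X = conversion of R. Extent ξ = X.
At extent ξ: n_R = 1 − X; n_Q = X; n_M = X.
n_T = Σnᵢ = 1 + X.
y_i = n_i/n_T, p_i = y_i·P. Kp = p_Q p_M / (p_R).
Substituting and setting equal to 7.62 atm gives a polynomial in X; the root in (0,1) is X = 0.735.

X = 0.735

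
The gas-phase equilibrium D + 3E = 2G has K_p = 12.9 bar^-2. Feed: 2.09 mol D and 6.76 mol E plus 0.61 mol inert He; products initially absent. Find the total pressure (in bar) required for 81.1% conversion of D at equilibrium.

P = 4.2 bar

Take 2.09 mol D as basis and let X be its fractional conversion, so ξ = 2.09X.
Mole table: n_D = 2.09 − 2.09X; n_E = 6.76 − 6.27X; n_G = 4.18X; n_I = 0.61 (inert).
Total moles n_T = 9.46 − 4.18X.
K_p = p_G^2 / (p_D p_E^3) with p_i = (n_i/n_T)·P.
At X = 0.811: the mole-fraction product g(X) = Π y_i^ν_i = 228.1. Since K_p = g(X)·P^{-2}, P = (g/K_p)^(1/2) = (228.1/12.9)^(1/2) = 4.2 bar.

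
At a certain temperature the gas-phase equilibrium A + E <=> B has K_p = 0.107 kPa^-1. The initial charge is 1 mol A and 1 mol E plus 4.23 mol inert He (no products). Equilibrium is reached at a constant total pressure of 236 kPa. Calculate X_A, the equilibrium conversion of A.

Take 1 mol A as basis and let X be its fractional conversion, so ξ = X.
At extent ξ: n_A = 1 − X; n_E = 1 − X; n_B = X; n_I = 4.23 (inert).
n_T = Σnᵢ = 6.23 − X.
With p_i = (n_i/n_T)P, K_p = p_B / (p_A p_E).
Substituting and setting equal to 0.107 kPa^-1 gives a polynomial in X; the root in (0,1) is X = 0.627.

X = 0.627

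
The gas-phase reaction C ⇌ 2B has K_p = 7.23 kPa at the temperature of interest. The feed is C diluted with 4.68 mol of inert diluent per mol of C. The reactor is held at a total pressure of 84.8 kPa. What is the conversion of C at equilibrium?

Let X = conversion of C (basis 1 mol C); extent of reaction ξ = X.
Species balance: n_C = 1 − X; n_B = 2X; n_I = 4.68 (inert).
n_T = Σnᵢ = 5.68 + X.
With p_i = (n_i/n_T)P, K_p = p_B^2 / (p_C).
This yields a degree-2 equation in X; solving on (0,1), X = 0.299.

X = 0.299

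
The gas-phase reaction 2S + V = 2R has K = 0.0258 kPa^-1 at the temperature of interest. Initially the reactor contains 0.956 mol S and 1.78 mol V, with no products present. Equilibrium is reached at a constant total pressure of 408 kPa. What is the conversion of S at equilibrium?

X = 0.715

Let X = conversion of S (basis 0.956 mol S); extent of reaction ξ = 0.478X.
At extent ξ: n_S = 0.956 − 0.956X; n_V = 1.78 − 0.478X; n_R = 0.956X.
Total moles n_T = 2.74 − 0.478X.
y_i = n_i/n_T, p_i = y_i·P. K = p_R^2 / (p_S^2 p_V).
This yields a degree-3 equation in X; solving on (0,1), X = 0.715.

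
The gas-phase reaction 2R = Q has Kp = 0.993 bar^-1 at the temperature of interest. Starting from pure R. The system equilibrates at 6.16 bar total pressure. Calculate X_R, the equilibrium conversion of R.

Basis: 1 mol R initially; let X = conversion of R. Extent ξ = 0.5X.
Species balance: n_R = 1 − X; n_Q = 0.5X.
Summing: n_T = 1 − 0.5X.
y_i = n_i/n_T, p_i = y_i·P. Kp = p_Q / (p_R^2).
This yields a degree-2 equation in X; solving on (0,1), X = 0.802.

X = 0.802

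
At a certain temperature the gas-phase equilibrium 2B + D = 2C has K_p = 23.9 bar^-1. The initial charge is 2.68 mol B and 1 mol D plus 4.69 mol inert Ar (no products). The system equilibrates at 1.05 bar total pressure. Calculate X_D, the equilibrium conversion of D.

X = 0.678

Basis: 1 mol D initially; let X = conversion of D. Extent ξ = X.
Moles: n_B = 2.68 − 2X; n_D = 1 − X; n_C = 2X; n_I = 4.69 (inert).
Summing: n_T = 8.37 − X.
With p_i = (n_i/n_T)P, K_p = p_C^2 / (p_B^2 p_D).
Substituting and setting equal to 23.9 bar^-1 gives a polynomial in X; the root in (0,1) is X = 0.678.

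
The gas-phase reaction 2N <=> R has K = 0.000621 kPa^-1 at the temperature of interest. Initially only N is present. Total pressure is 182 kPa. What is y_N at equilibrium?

y_N = 0.907

Let X = conversion of N (basis 1 mol N); extent of reaction ξ = 0.5X.
Species balance: n_N = 1 − X; n_R = 0.5X.
n_T = Σnᵢ = 1 − 0.5X.
Mole fractions y_i = n_i/n_T; K = p_R / (p_N^2) with p_i = y_i·P.
Equating to 0.000621 kPa^-1 and solving on 0 < X < 1: X = 0.170.
Then n_N = 0.83, n_T = 0.915, so y_N = 0.907.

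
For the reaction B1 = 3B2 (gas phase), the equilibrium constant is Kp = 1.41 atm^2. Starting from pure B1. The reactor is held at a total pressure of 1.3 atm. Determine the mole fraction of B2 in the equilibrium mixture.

Let X = conversion of B1 (basis 1 mol B1); extent of reaction ξ = X.
Mole table: n_B1 = 1 − X; n_B2 = 3X.
Summing: n_T = 1 + 2X.
Mole fractions y_i = n_i/n_T; Kp = p_B2^3 / (p_B1) with p_i = y_i·P.
This yields a degree-3 equation in X; solving on (0,1), X = 0.391.
Then n_B2 = 1.17, n_T = 1.78, so y_B2 = 0.658.

y_B2 = 0.658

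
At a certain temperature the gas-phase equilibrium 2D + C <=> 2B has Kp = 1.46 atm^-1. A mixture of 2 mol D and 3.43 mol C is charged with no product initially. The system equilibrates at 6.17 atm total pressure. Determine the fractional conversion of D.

X = 0.695

Let X = conversion of D (basis 2 mol D); extent of reaction ξ = X.
Moles: n_D = 2 − 2X; n_C = 3.43 − X; n_B = 2X.
Summing: n_T = 5.43 − X.
Mole fractions y_i = n_i/n_T; Kp = p_B^2 / (p_D^2 p_C) with p_i = y_i·P.
Equating to 1.46 atm^-1 and solving on 0 < X < 1: X = 0.695.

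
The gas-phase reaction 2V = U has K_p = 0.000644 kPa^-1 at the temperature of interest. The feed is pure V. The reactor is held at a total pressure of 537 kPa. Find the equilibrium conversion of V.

X = 0.352

Take 1 mol V as basis and let X be its fractional conversion, so ξ = 0.5X.
Moles: n_V = 1 − X; n_U = 0.5X.
n_T = Σnᵢ = 1 − 0.5X.
y_i = n_i/n_T, p_i = y_i·P. K_p = p_U / (p_V^2).
Setting this equal to 0.000644 kPa^-1 and taking the physical root (0 < X < 1) gives X = 0.352.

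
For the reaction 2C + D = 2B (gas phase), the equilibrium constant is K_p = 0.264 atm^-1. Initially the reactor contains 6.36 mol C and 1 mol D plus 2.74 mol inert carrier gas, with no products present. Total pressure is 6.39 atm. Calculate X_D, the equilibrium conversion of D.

Let X = conversion of D (basis 1 mol D); extent of reaction ξ = X.
Species balance: n_C = 6.36 − 2X; n_D = 1 − X; n_B = 2X; n_I = 2.74 (inert).
Summing: n_T = 10.1 − X.
With p_i = (n_i/n_T)P, K_p = p_B^2 / (p_C^2 p_D).
Equating to 0.264 atm^-1 and solving on 0 < X < 1: X = 0.642.

X = 0.642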